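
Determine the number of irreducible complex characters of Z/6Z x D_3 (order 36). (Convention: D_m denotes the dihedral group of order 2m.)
18

Details: The number of irreducible complex representations of a finite group equals its number of conjugacy classes. For a direct product, #classes(G x H) = #classes(G) * #classes(H). Z/6Z has 6 classes (abelian), D_3 has 3 classes, so 6 * 3 = 18, so Z/6Z x D_3 (order 36) has exactly 18 irreducible complex representations.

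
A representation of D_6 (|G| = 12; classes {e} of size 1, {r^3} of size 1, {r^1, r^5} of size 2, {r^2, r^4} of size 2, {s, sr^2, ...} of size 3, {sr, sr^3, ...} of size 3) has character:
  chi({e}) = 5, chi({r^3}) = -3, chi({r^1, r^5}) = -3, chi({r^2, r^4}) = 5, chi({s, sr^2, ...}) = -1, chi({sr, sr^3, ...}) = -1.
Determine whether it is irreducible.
Not irreducible (reducible): <chi, chi> = 9 > 1.

Reasoning: <chi, chi> = (1/|G|) sum_C |C| * |chi(C)|^2 = (1/12)[1*|5|^2 + 1*|-3|^2 + 2*|-3|^2 + 2*|5|^2 + 3*|-1|^2 + 3*|-1|^2]
  = (1/12)[(25) + (9) + (18) + (50) + (3) + (3)] = 108/12 = 9.
A character is irreducible iff <chi, chi> = 1, so this representation is reducible.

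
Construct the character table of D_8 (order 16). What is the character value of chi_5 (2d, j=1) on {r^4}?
Conjugacy classes: {e} of size 1, {r^4} of size 1, {r^1, r^7} of size 2, {r^2, r^6} of size 2, {r^3, r^5} of size 2, {s, sr^2, ...} of size 4, {sr, sr^3, ...} of size 4.
Character table:
  irrep \ class              {e} (size 1)  {r^4} (size 1)  {r^1, r^7} (size 2)  {r^2, r^6} (size 2)  {r^3, r^5} (size 2)  {s, sr^2, ...} (size 4)  {sr, sr^3, ...} (size 4)
  chi_1 (triv)               1             1               1                    1                    1                    1                        1                       
  chi_2 (sign: r->1, s->-1)  1             1               1                    1                    1                    -1                       -1                      
  chi_3 (r->-1, s->1)        1             1               -1                   1                    -1                   1                        -1                      
  chi_4 (r->-1, s->-1)       1             1               -1                   1                    -1                   -1                       1                       
  chi_5 (2d, j=1)            2             -2              sqrt(2)              0                    -sqrt(2)             0                        0                       
  chi_6 (2d, j=2)            2             2               0                    -2                   0                    0                        0                       
  chi_7 (2d, j=3)            2             -2              -sqrt(2)             0                    sqrt(2)              0                        0                       

Spot check: chi_5 (2d, j=1) on {r^4} = -2.

Proof sketch: D_8 has order 2*8 = 16 with 7 conjugacy classes, hence 7 irreducibles. Sum of squared dims 1 + 1 + 1 + 1 + 4 + 4 + 4 = 16 = |G|. Linear characters come from the abelianisation; the 2-dimensional irreps have character r^k -> 2*cos(2*pi*j*k/8), reflections -> 0.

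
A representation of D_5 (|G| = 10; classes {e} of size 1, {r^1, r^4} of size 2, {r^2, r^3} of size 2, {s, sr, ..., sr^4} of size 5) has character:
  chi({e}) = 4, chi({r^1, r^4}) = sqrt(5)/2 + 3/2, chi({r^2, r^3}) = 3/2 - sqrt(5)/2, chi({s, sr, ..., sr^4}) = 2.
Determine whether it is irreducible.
Not irreducible (reducible): <chi, chi> = 5 > 1.

Why: <chi, chi> = (1/|G|) sum_C |C| * |chi(C)|^2 = (1/10)[1*|4|^2 + 2*|sqrt(5)/2 + 3/2|^2 + 2*|3/2 - sqrt(5)/2|^2 + 5*|2|^2]
  = (1/10)[(16) + (3*sqrt(5) + 7) + (7 - 3*sqrt(5)) + (20)] = 50/10 = 5.
A character is irreducible iff <chi, chi> = 1, so this representation is reducible.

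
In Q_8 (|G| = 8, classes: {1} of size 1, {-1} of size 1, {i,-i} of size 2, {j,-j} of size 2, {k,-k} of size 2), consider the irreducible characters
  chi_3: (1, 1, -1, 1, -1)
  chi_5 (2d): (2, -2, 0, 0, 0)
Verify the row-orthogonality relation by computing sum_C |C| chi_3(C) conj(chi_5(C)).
Sum = 0; so <chi_3, chi_5> = 0 (distinct irreducibles are orthogonal).

Justification: Compute term by term over conjugacy classes (|C| * chi_3(C) * conj(chi_5(C))):
  1*(1)*conj(2) + 1*(1)*conj(-2) + 2*(-1)*conj(0) + 2*(1)*conj(0) + 2*(-1)*conj(0)
  = (2) + (-2) + (0) + (0) + (0)
  = 0.
Dividing by |G| = 8 gives 0/8 = 0, matching the row-orthogonality relation <chi_3, chi_5> = [chi_3 = chi_5].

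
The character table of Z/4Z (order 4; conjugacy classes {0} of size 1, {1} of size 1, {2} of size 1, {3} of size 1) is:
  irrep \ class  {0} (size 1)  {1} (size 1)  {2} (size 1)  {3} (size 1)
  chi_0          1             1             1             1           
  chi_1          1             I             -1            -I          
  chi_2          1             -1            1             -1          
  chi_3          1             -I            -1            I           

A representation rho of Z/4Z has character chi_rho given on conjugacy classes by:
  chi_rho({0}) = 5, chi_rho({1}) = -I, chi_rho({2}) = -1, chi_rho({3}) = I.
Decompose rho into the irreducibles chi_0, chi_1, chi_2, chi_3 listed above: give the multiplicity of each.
Multiplicities: chi_0: 1, chi_1: 1, chi_2: 1, chi_3: 2.

Proof sketch: Use <chi_rho, chi> = (1/|G|) sum_C |C| * chi_rho(C) * conj(chi(C)) with |G| = 4 for each irreducible chi in the table:
  <chi_rho, chi_0> = (1/4)[1*(5)*conj(1) + 1*(-I)*conj(1) + 1*(-1)*conj(1) + 1*(I)*conj(1)]
      = (1/4)[(5) + (-I) + (-1) + (I)] = 4/4 = 1
  <chi_rho, chi_1> = (1/4)[1*(5)*conj(1) + 1*(-I)*conj(I) + 1*(-1)*conj(-1) + 1*(I)*conj(-I)]
      = (1/4)[(5) + (-1) + (1) + (-1)] = 4/4 = 1
  <chi_rho, chi_2> = (1/4)[1*(5)*conj(1) + 1*(-I)*conj(-1) + 1*(-1)*conj(1) + 1*(I)*conj(-1)]
      = (1/4)[(5) + (I) + (-1) + (-I)] = 4/4 = 1
  <chi_rho, chi_3> = (1/4)[1*(5)*conj(1) + 1*(-I)*conj(-I) + 1*(-1)*conj(-1) + 1*(I)*conj(I)]
      = (1/4)[(5) + (1) + (1) + (1)] = 8/4 = 2
(Exp terms are combined using exp(i*s)*conj(exp(i*t)) = exp(i*(s-t)), and sums of them are collapsed using the identity that for every m > 1 the m distinct m-th roots of unity sum to 0, e.g. 1 + exp(2*I*pi/3) + exp(-2*I*pi/3) = 0.)
Dimension check: dim(rho) = sum (mult * dim) = 1*1 + 1*1 + 1*1 + 2*1 = 5 = chi_rho(e) = 5.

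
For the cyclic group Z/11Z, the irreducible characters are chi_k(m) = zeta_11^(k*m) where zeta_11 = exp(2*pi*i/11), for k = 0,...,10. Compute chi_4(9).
chi_4(9) = zeta_11^36 = exp(6*I*pi/11)

Explanation: chi_4(9) = zeta_11^(4*9) = zeta_11^36. Since zeta_11^11 = 1, this equals zeta_11^3 = exp(2*pi*i*3/11) = exp(6*I*pi/11).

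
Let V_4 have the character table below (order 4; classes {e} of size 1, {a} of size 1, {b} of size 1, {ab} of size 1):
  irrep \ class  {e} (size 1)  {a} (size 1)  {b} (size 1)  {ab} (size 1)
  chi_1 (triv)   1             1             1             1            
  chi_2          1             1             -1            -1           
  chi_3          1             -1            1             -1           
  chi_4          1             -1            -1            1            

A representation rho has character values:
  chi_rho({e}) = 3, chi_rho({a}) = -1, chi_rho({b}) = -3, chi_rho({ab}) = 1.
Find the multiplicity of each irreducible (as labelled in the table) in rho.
Multiplicities: chi_1: 0, chi_2: 1, chi_3: 0, chi_4: 2.

Details: Use <chi_rho, chi> = (1/|G|) sum_C |C| * chi_rho(C) * conj(chi(C)) with |G| = 4 for each irreducible chi in the table:
  <chi_rho, chi_1> = (1/4)[1*(3)*conj(1) + 1*(-1)*conj(1) + 1*(-3)*conj(1) + 1*(1)*conj(1)]
      = (1/4)[(3) + (-1) + (-3) + (1)] = 0/4 = 0
  <chi_rho, chi_2> = (1/4)[1*(3)*conj(1) + 1*(-1)*conj(1) + 1*(-3)*conj(-1) + 1*(1)*conj(-1)]
      = (1/4)[(3) + (-1) + (3) + (-1)] = 4/4 = 1
  <chi_rho, chi_3> = (1/4)[1*(3)*conj(1) + 1*(-1)*conj(-1) + 1*(-3)*conj(1) + 1*(1)*conj(-1)]
      = (1/4)[(3) + (1) + (-3) + (-1)] = 0/4 = 0
  <chi_rho, chi_4> = (1/4)[1*(3)*conj(1) + 1*(-1)*conj(-1) + 1*(-3)*conj(-1) + 1*(1)*conj(1)]
      = (1/4)[(3) + (1) + (3) + (1)] = 8/4 = 2
Dimension check: dim(rho) = sum (mult * dim) = 0*1 + 1*1 + 0*1 + 2*1 = 3 = chi_rho(e) = 3.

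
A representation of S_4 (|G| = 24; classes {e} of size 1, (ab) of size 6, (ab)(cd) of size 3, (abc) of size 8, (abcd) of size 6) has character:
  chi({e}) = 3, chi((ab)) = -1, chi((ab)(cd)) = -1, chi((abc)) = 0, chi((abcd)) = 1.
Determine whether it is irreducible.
Irreducible: <chi, chi> = 1.

Derivation: <chi, chi> = (1/|G|) sum_C |C| * |chi(C)|^2 = (1/24)[1*|3|^2 + 6*|-1|^2 + 3*|-1|^2 + 8*|0|^2 + 6*|1|^2]
  = (1/24)[(9) + (6) + (3) + (0) + (6)] = 24/24 = 1.
A character is irreducible iff <chi, chi> = 1, so this representation is irreducible.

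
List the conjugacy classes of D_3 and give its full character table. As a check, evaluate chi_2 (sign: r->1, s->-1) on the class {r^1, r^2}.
Conjugacy classes: {e} of size 1, {r^1, r^2} of size 2, {s, sr, ..., sr^2} of size 3.
Character table:
  irrep \ class              {e} (size 1)  {r^1, r^2} (size 2)  {s, sr, ..., sr^2} (size 3)
  chi_1 (triv)               1             1                    1                          
  chi_2 (sign: r->1, s->-1)  1             1                    -1                         
  chi_3 (2d, j=1)            2             -1                   0                          

Spot check: chi_2 (sign: r->1, s->-1) on {r^1, r^2} = 1.

D_3 has order 2*3 = 6 with 3 conjugacy classes, hence 3 irreducibles. Sum of squared dims 1 + 1 + 4 = 6 = |G|. Linear characters come from the abelianisation; the 2-dimensional irreps have character r^k -> 2*cos(2*pi*j*k/3), reflections -> 0.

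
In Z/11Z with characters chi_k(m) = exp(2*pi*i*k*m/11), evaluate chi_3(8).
chi_3(8) = zeta_11^24 = exp(4*I*pi/11)

chi_3(8) = zeta_11^(3*8) = zeta_11^24. Since zeta_11^11 = 1, this equals zeta_11^2 = exp(2*pi*i*2/11) = exp(4*I*pi/11).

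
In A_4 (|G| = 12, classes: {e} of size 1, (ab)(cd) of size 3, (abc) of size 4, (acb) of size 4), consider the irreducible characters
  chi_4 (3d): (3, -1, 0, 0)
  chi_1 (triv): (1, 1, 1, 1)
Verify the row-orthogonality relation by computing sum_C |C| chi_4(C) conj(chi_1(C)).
Sum = 0; so <chi_4, chi_1> = 0 (distinct irreducibles are orthogonal).

Justification: Compute term by term over conjugacy classes (|C| * chi_4(C) * conj(chi_1(C))):
  1*(3)*conj(1) + 3*(-1)*conj(1) + 4*(0)*conj(1) + 4*(0)*conj(1)
  = (3) + (-3) + (0) + (0)
  = 0.
(Exp terms are combined using exp(i*s)*conj(exp(i*t)) = exp(i*(s-t)), and sums of them are collapsed using the identity that for every m > 1 the m distinct m-th roots of unity sum to 0, e.g. 1 + exp(2*I*pi/3) + exp(-2*I*pi/3) = 0.)
Dividing by |G| = 12 gives 0/12 = 0, matching the row-orthogonality relation <chi_4, chi_1> = [chi_4 = chi_1].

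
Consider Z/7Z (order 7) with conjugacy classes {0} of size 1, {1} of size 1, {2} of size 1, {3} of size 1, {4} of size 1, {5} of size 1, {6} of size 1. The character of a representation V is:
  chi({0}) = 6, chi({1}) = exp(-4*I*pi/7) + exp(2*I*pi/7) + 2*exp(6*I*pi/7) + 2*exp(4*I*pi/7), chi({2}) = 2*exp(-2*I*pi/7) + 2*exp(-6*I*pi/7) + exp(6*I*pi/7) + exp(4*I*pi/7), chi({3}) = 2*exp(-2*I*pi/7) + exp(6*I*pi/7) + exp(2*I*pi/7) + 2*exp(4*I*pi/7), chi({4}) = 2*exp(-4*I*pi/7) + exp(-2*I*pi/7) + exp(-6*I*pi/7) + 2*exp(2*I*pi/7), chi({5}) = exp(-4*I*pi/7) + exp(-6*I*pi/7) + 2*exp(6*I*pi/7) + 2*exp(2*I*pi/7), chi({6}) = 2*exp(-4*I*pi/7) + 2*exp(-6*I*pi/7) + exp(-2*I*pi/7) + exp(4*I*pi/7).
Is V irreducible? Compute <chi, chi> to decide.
Not irreducible (reducible): <chi, chi> = 10 > 1.

Explanation: <chi, chi> = (1/|G|) sum_C |C| * |chi(C)|^2 = (1/7)[1*|6|^2 + 1*|exp(-4*I*pi/7) + exp(2*I*pi/7) + 2*exp(6*I*pi/7) + 2*exp(4*I*pi/7)|^2 + 1*|2*exp(-2*I*pi/7) + 2*exp(-6*I*pi/7) + exp(6*I*pi/7) + exp(4*I*pi/7)|^2 + 1*|2*exp(-2*I*pi/7) + exp(6*I*pi/7) + exp(2*I*pi/7) + 2*exp(4*I*pi/7)|^2 + 1*|2*exp(-4*I*pi/7) + exp(-2*I*pi/7) + exp(-6*I*pi/7) + 2*exp(2*I*pi/7)|^2 + 1*|exp(-4*I*pi/7) + exp(-6*I*pi/7) + 2*exp(6*I*pi/7) + 2*exp(2*I*pi/7)|^2 + 1*|2*exp(-4*I*pi/7) + 2*exp(-6*I*pi/7) + exp(-2*I*pi/7) + exp(4*I*pi/7)|^2]
  = (1/7)[(36) + (10 + 6*exp(-2*I*pi/7) + 4*exp(-4*I*pi/7) + 3*exp(-6*I*pi/7) + 3*exp(6*I*pi/7) + 4*exp(4*I*pi/7) + 6*exp(2*I*pi/7)) + (10 + 6*exp(-4*I*pi/7) + 3*exp(-2*I*pi/7) + 4*exp(-6*I*pi/7) + 4*exp(6*I*pi/7) + 3*exp(2*I*pi/7) + 6*exp(4*I*pi/7)) + (10 + 4*exp(-2*I*pi/7) + 3*exp(-4*I*pi/7) + 6*exp(-6*I*pi/7) + 6*exp(6*I*pi/7) + 3*exp(4*I*pi/7) + 4*exp(2*I*pi/7)) + (10 + 4*exp(-2*I*pi/7) + 3*exp(-4*I*pi/7) + 6*exp(-6*I*pi/7) + 6*exp(6*I*pi/7) + 3*exp(4*I*pi/7) + 4*exp(2*I*pi/7)) + (10 + 6*exp(-4*I*pi/7) + 3*exp(-2*I*pi/7) + 4*exp(-6*I*pi/7) + 4*exp(6*I*pi/7) + 3*exp(2*I*pi/7) + 6*exp(4*I*pi/7)) + (10 + 6*exp(-2*I*pi/7) + 4*exp(-4*I*pi/7) + 3*exp(-6*I*pi/7) + 3*exp(6*I*pi/7) + 4*exp(4*I*pi/7) + 6*exp(2*I*pi/7))] = 70/7 = 10.
(Exp terms are combined using exp(i*s)*conj(exp(i*t)) = exp(i*(s-t)), and sums of them are collapsed using the identity that for every m > 1 the m distinct m-th roots of unity sum to 0, e.g. 1 + exp(2*I*pi/3) + exp(-2*I*pi/3) = 0.)
A character is irreducible iff <chi, chi> = 1, so this representation is reducible.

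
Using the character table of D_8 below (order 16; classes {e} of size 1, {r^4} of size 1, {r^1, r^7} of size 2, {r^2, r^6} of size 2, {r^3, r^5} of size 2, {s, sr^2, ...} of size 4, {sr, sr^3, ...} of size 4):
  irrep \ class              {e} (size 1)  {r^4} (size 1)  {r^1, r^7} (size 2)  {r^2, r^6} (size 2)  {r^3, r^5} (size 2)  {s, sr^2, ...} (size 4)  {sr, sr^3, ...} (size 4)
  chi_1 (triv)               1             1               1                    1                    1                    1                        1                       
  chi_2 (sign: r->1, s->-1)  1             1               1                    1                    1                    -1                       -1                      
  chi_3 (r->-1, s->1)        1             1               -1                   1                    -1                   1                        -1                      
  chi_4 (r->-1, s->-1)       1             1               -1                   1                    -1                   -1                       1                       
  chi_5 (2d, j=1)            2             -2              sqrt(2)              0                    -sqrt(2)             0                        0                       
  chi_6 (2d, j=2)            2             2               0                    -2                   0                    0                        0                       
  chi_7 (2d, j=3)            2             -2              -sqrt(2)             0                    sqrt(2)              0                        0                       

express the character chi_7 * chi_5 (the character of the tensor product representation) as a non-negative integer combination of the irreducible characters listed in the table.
chi_7 tensor chi_5 = chi_3 + chi_4 + chi_6 (all other irreducibles have multiplicity 0).

Argument: The character of a tensor product is the pointwise product (chi_7 * chi_5)(C) = chi_7(C) * chi_5(C):
  {e}: (2)*(2), {r^4}: (-2)*(-2), {r^1, r^7}: (-sqrt(2))*(sqrt(2)), {r^2, r^6}: (0)*(0), {r^3, r^5}: (sqrt(2))*(-sqrt(2)), {s, sr^2, ...}: (0)*(0), {sr, sr^3, ...}: (0)*(0)
so (chi_7 * chi_5) takes values
  {e} -> 4, {r^4} -> 4, {r^1, r^7} -> -2, {r^2, r^6} -> 0, {r^3, r^5} -> -2, {s, sr^2, ...} -> 0, {sr, sr^3, ...} -> 0.
Now take the inner product of this character with each irreducible chi from the table, <chi_7*chi_5, chi> = (1/16) sum_C |C| (chi_7*chi_5)(C) conj(chi(C)):
  <chi_7*chi_5, chi_1> = (1/16)[1*(4)*conj(1) + 1*(4)*conj(1) + 2*(-2)*conj(1) + 2*(0)*conj(1) + 2*(-2)*conj(1) + 4*(0)*conj(1) + 4*(0)*conj(1)]
      = (1/16)[(4) + (4) + (-4) + (0) + (-4) + (0) + (0)] = 0/16 = 0
  <chi_7*chi_5, chi_2> = (1/16)[1*(4)*conj(1) + 1*(4)*conj(1) + 2*(-2)*conj(1) + 2*(0)*conj(1) + 2*(-2)*conj(1) + 4*(0)*conj(-1) + 4*(0)*conj(-1)]
      = (1/16)[(4) + (4) + (-4) + (0) + (-4) + (0) + (0)] = 0/16 = 0
  <chi_7*chi_5, chi_3> = (1/16)[1*(4)*conj(1) + 1*(4)*conj(1) + 2*(-2)*conj(-1) + 2*(0)*conj(1) + 2*(-2)*conj(-1) + 4*(0)*conj(1) + 4*(0)*conj(-1)]
      = (1/16)[(4) + (4) + (4) + (0) + (4) + (0) + (0)] = 16/16 = 1
  <chi_7*chi_5, chi_4> = (1/16)[1*(4)*conj(1) + 1*(4)*conj(1) + 2*(-2)*conj(-1) + 2*(0)*conj(1) + 2*(-2)*conj(-1) + 4*(0)*conj(-1) + 4*(0)*conj(1)]
      = (1/16)[(4) + (4) + (4) + (0) + (4) + (0) + (0)] = 16/16 = 1
  <chi_7*chi_5, chi_5> = (1/16)[1*(4)*conj(2) + 1*(4)*conj(-2) + 2*(-2)*conj(sqrt(2)) + 2*(0)*conj(0) + 2*(-2)*conj(-sqrt(2)) + 4*(0)*conj(0) + 4*(0)*conj(0)]
      = (1/16)[(8) + (-8) + (-4*sqrt(2)) + (0) + (4*sqrt(2)) + (0) + (0)] = 0/16 = 0
  <chi_7*chi_5, chi_6> = (1/16)[1*(4)*conj(2) + 1*(4)*conj(2) + 2*(-2)*conj(0) + 2*(0)*conj(-2) + 2*(-2)*conj(0) + 4*(0)*conj(0) + 4*(0)*conj(0)]
      = (1/16)[(8) + (8) + (0) + (0) + (0) + (0) + (0)] = 16/16 = 1
  <chi_7*chi_5, chi_7> = (1/16)[1*(4)*conj(2) + 1*(4)*conj(-2) + 2*(-2)*conj(-sqrt(2)) + 2*(0)*conj(0) + 2*(-2)*conj(sqrt(2)) + 4*(0)*conj(0) + 4*(0)*conj(0)]
      = (1/16)[(8) + (-8) + (4*sqrt(2)) + (0) + (-4*sqrt(2)) + (0) + (0)] = 0/16 = 0
Hence the multiplicities are chi_3: 1, chi_4: 1, chi_6: 1. Dimension check: dim(chi_7)*dim(chi_5) = 2*2 = 4 and sum (mult * dim) = 1*1 + 1*1 + 1*2 = 4.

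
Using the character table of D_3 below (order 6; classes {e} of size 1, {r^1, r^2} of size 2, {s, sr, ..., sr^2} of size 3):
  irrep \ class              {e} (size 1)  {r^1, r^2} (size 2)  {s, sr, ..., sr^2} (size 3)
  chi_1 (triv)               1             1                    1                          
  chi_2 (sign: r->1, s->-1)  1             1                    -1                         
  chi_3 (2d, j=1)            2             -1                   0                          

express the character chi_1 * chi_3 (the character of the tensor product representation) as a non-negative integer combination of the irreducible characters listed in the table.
chi_1 tensor chi_3 = chi_3 (all other irreducibles have multiplicity 0).

Derivation: The character of a tensor product is the pointwise product (chi_1 * chi_3)(C) = chi_1(C) * chi_3(C):
  {e}: (1)*(2), {r^1, r^2}: (1)*(-1), {s, sr, ..., sr^2}: (1)*(0)
so (chi_1 * chi_3) takes values
  {e} -> 2, {r^1, r^2} -> -1, {s, sr, ..., sr^2} -> 0.
Now take the inner product of this character with each irreducible chi from the table, <chi_1*chi_3, chi> = (1/6) sum_C |C| (chi_1*chi_3)(C) conj(chi(C)):
  <chi_1*chi_3, chi_1> = (1/6)[1*(2)*conj(1) + 2*(-1)*conj(1) + 3*(0)*conj(1)]
      = (1/6)[(2) + (-2) + (0)] = 0/6 = 0
  <chi_1*chi_3, chi_2> = (1/6)[1*(2)*conj(1) + 2*(-1)*conj(1) + 3*(0)*conj(-1)]
      = (1/6)[(2) + (-2) + (0)] = 0/6 = 0
  <chi_1*chi_3, chi_3> = (1/6)[1*(2)*conj(2) + 2*(-1)*conj(-1) + 3*(0)*conj(0)]
      = (1/6)[(4) + (2) + (0)] = 6/6 = 1
Hence the multiplicities are chi_3: 1. Dimension check: dim(chi_1)*dim(chi_3) = 1*2 = 2 and sum (mult * dim) = 1*2 = 2.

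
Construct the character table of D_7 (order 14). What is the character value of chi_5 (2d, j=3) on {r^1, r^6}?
Conjugacy classes: {e} of size 1, {r^1, r^6} of size 2, {r^2, r^5} of size 2, {r^3, r^4} of size 2, {s, sr, ..., sr^6} of size 7.
Character table:
  irrep \ class              {e} (size 1)  {r^1, r^6} (size 2)  {r^2, r^5} (size 2)  {r^3, r^4} (size 2)  {s, sr, ..., sr^6} (size 7)
  chi_1 (triv)               1             1                    1                    1                    1                          
  chi_2 (sign: r->1, s->-1)  1             1                    1                    1                    -1                         
  chi_3 (2d, j=1)            2             2*cos(2*pi/7)        -2*cos(3*pi/7)       -2*cos(pi/7)         0                          
  chi_4 (2d, j=2)            2             -2*cos(3*pi/7)       -2*cos(pi/7)         2*cos(2*pi/7)        0                          
  chi_5 (2d, j=3)            2             -2*cos(pi/7)         2*cos(2*pi/7)        -2*cos(3*pi/7)       0                          

Spot check: chi_5 (2d, j=3) on {r^1, r^6} = -2*cos(pi/7).

Derivation: D_7 has order 2*7 = 14 with 5 conjugacy classes, hence 5 irreducibles. Sum of squared dims 1 + 1 + 4 + 4 + 4 = 14 = |G|. Linear characters come from the abelianisation; the 2-dimensional irreps have character r^k -> 2*cos(2*pi*j*k/7), reflections -> 0.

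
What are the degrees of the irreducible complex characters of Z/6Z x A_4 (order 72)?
Dimensions: 1, 1, 1, 1, 1, 1, 1, 1, 1, 1, 1, 1, 1, 1, 1, 1, 1, 1, 3, 3, 3, 3, 3, 3

Working: There are 24 irreducibles (= number of conjugacy classes). Their dimensions d_i satisfy sum d_i^2 = |G| = 72: 1 + 1 + 1 + 1 + 1 + 1 + 1 + 1 + 1 + 1 + 1 + 1 + 1 + 1 + 1 + 1 + 1 + 1 + 9 + 9 + 9 + 9 + 9 + 9 = 72. (For the product with Z/6Z: each of the 6 1-dim characters of Z/6Z tensors with each irrep of A_4, giving 6 copies of each A_4-dimension.)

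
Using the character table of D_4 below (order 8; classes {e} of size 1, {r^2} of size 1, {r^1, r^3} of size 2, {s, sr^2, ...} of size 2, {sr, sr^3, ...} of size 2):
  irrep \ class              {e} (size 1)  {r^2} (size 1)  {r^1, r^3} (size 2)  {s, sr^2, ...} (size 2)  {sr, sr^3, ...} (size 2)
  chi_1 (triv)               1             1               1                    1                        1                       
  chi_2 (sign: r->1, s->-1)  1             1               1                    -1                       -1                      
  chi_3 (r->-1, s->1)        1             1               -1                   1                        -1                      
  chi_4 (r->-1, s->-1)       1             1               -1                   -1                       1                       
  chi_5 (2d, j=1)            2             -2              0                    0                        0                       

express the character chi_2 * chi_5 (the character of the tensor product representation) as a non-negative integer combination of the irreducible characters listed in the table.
chi_2 tensor chi_5 = chi_5 (all other irreducibles have multiplicity 0).

Why: The character of a tensor product is the pointwise product (chi_2 * chi_5)(C) = chi_2(C) * chi_5(C):
  {e}: (1)*(2), {r^2}: (1)*(-2), {r^1, r^3}: (1)*(0), {s, sr^2, ...}: (-1)*(0), {sr, sr^3, ...}: (-1)*(0)
so (chi_2 * chi_5) takes values
  {e} -> 2, {r^2} -> -2, {r^1, r^3} -> 0, {s, sr^2, ...} -> 0, {sr, sr^3, ...} -> 0.
Now take the inner product of this character with each irreducible chi from the table, <chi_2*chi_5, chi> = (1/8) sum_C |C| (chi_2*chi_5)(C) conj(chi(C)):
  <chi_2*chi_5, chi_1> = (1/8)[1*(2)*conj(1) + 1*(-2)*conj(1) + 2*(0)*conj(1) + 2*(0)*conj(1) + 2*(0)*conj(1)]
      = (1/8)[(2) + (-2) + (0) + (0) + (0)] = 0/8 = 0
  <chi_2*chi_5, chi_2> = (1/8)[1*(2)*conj(1) + 1*(-2)*conj(1) + 2*(0)*conj(1) + 2*(0)*conj(-1) + 2*(0)*conj(-1)]
      = (1/8)[(2) + (-2) + (0) + (0) + (0)] = 0/8 = 0
  <chi_2*chi_5, chi_3> = (1/8)[1*(2)*conj(1) + 1*(-2)*conj(1) + 2*(0)*conj(-1) + 2*(0)*conj(1) + 2*(0)*conj(-1)]
      = (1/8)[(2) + (-2) + (0) + (0) + (0)] = 0/8 = 0
  <chi_2*chi_5, chi_4> = (1/8)[1*(2)*conj(1) + 1*(-2)*conj(1) + 2*(0)*conj(-1) + 2*(0)*conj(-1) + 2*(0)*conj(1)]
      = (1/8)[(2) + (-2) + (0) + (0) + (0)] = 0/8 = 0
  <chi_2*chi_5, chi_5> = (1/8)[1*(2)*conj(2) + 1*(-2)*conj(-2) + 2*(0)*conj(0) + 2*(0)*conj(0) + 2*(0)*conj(0)]
      = (1/8)[(4) + (4) + (0) + (0) + (0)] = 8/8 = 1
Hence the multiplicities are chi_5: 1. Dimension check: dim(chi_2)*dim(chi_5) = 1*2 = 2 and sum (mult * dim) = 1*2 = 2.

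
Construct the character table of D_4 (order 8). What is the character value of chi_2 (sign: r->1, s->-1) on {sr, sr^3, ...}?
Conjugacy classes: {e} of size 1, {r^2} of size 1, {r^1, r^3} of size 2, {s, sr^2, ...} of size 2, {sr, sr^3, ...} of size 2.
Character table:
  irrep \ class              {e} (size 1)  {r^2} (size 1)  {r^1, r^3} (size 2)  {s, sr^2, ...} (size 2)  {sr, sr^3, ...} (size 2)
  chi_1 (triv)               1             1               1                    1                        1                       
  chi_2 (sign: r->1, s->-1)  1             1               1                    -1                       -1                      
  chi_3 (r->-1, s->1)        1             1               -1                   1                        -1                      
  chi_4 (r->-1, s->-1)       1             1               -1                   -1                       1                       
  chi_5 (2d, j=1)            2             -2              0                    0                        0                       

Spot check: chi_2 (sign: r->1, s->-1) on {sr, sr^3, ...} = -1.

Reasoning: D_4 has order 2*4 = 8 with 5 conjugacy classes, hence 5 irreducibles. Sum of squared dims 1 + 1 + 1 + 1 + 4 = 8 = |G|. Linear characters come from the abelianisation; the 2-dimensional irreps have character r^k -> 2*cos(2*pi*j*k/4), reflections -> 0.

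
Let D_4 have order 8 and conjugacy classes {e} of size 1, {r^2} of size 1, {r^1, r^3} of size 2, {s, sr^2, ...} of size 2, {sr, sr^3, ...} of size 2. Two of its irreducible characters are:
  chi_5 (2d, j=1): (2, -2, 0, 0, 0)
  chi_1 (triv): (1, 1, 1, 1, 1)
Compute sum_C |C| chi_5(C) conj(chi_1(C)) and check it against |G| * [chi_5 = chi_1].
Sum = 0; so <chi_5, chi_1> = 0 (distinct irreducibles are orthogonal).

Solution. Compute term by term over conjugacy classes (|C| * chi_5(C) * conj(chi_1(C))):
  1*(2)*conj(1) + 1*(-2)*conj(1) + 2*(0)*conj(1) + 2*(0)*conj(1) + 2*(0)*conj(1)
  = (2) + (-2) + (0) + (0) + (0)
  = 0.
Dividing by |G| = 8 gives 0/8 = 0, matching the row-orthogonality relation <chi_5, chi_1> = [chi_5 = chi_1].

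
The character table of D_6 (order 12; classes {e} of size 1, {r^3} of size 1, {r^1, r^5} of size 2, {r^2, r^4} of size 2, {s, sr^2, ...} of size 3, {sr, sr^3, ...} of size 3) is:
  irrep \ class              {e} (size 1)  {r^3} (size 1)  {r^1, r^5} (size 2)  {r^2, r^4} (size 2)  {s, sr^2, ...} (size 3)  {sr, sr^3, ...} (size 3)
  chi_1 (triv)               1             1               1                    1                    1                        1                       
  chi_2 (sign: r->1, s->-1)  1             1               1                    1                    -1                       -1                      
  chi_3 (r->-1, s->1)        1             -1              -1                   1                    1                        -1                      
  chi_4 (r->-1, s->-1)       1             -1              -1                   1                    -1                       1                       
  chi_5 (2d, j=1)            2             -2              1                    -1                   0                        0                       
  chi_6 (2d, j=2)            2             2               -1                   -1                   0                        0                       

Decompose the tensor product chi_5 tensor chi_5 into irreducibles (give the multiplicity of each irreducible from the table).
chi_5 tensor chi_5 = chi_1 + chi_2 + chi_6 (all other irreducibles have multiplicity 0).

Why: The character of a tensor product is the pointwise product (chi_5 * chi_5)(C) = chi_5(C) * chi_5(C):
  {e}: (2)*(2), {r^3}: (-2)*(-2), {r^1, r^5}: (1)*(1), {r^2, r^4}: (-1)*(-1), {s, sr^2, ...}: (0)*(0), {sr, sr^3, ...}: (0)*(0)
so (chi_5 * chi_5) takes values
  {e} -> 4, {r^3} -> 4, {r^1, r^5} -> 1, {r^2, r^4} -> 1, {s, sr^2, ...} -> 0, {sr, sr^3, ...} -> 0.
Now take the inner product of this character with each irreducible chi from the table, <chi_5*chi_5, chi> = (1/12) sum_C |C| (chi_5*chi_5)(C) conj(chi(C)):
  <chi_5*chi_5, chi_1> = (1/12)[1*(4)*conj(1) + 1*(4)*conj(1) + 2*(1)*conj(1) + 2*(1)*conj(1) + 3*(0)*conj(1) + 3*(0)*conj(1)]
      = (1/12)[(4) + (4) + (2) + (2) + (0) + (0)] = 12/12 = 1
  <chi_5*chi_5, chi_2> = (1/12)[1*(4)*conj(1) + 1*(4)*conj(1) + 2*(1)*conj(1) + 2*(1)*conj(1) + 3*(0)*conj(-1) + 3*(0)*conj(-1)]
      = (1/12)[(4) + (4) + (2) + (2) + (0) + (0)] = 12/12 = 1
  <chi_5*chi_5, chi_3> = (1/12)[1*(4)*conj(1) + 1*(4)*conj(-1) + 2*(1)*conj(-1) + 2*(1)*conj(1) + 3*(0)*conj(1) + 3*(0)*conj(-1)]
      = (1/12)[(4) + (-4) + (-2) + (2) + (0) + (0)] = 0/12 = 0
  <chi_5*chi_5, chi_4> = (1/12)[1*(4)*conj(1) + 1*(4)*conj(-1) + 2*(1)*conj(-1) + 2*(1)*conj(1) + 3*(0)*conj(-1) + 3*(0)*conj(1)]
      = (1/12)[(4) + (-4) + (-2) + (2) + (0) + (0)] = 0/12 = 0
  <chi_5*chi_5, chi_5> = (1/12)[1*(4)*conj(2) + 1*(4)*conj(-2) + 2*(1)*conj(1) + 2*(1)*conj(-1) + 3*(0)*conj(0) + 3*(0)*conj(0)]
      = (1/12)[(8) + (-8) + (2) + (-2) + (0) + (0)] = 0/12 = 0
  <chi_5*chi_5, chi_6> = (1/12)[1*(4)*conj(2) + 1*(4)*conj(2) + 2*(1)*conj(-1) + 2*(1)*conj(-1) + 3*(0)*conj(0) + 3*(0)*conj(0)]
      = (1/12)[(8) + (8) + (-2) + (-2) + (0) + (0)] = 12/12 = 1
Hence the multiplicities are chi_1: 1, chi_2: 1, chi_6: 1. Dimension check: dim(chi_5)*dim(chi_5) = 2*2 = 4 and sum (mult * dim) = 1*1 + 1*1 + 1*2 = 4.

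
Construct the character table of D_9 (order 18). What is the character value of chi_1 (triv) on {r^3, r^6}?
Conjugacy classes: {e} of size 1, {r^1, r^8} of size 2, {r^2, r^7} of size 2, {r^3, r^6} of size 2, {r^4, r^5} of size 2, {s, sr, ..., sr^8} of size 9.
Character table:
  irrep \ class              {e} (size 1)  {r^1, r^8} (size 2)  {r^2, r^7} (size 2)  {r^3, r^6} (size 2)  {r^4, r^5} (size 2)  {s, sr, ..., sr^8} (size 9)
  chi_1 (triv)               1             1                    1                    1                    1                    1                          
  chi_2 (sign: r->1, s->-1)  1             1                    1                    1                    1                    -1                         
  chi_3 (2d, j=1)            2             2*cos(2*pi/9)        2*cos(4*pi/9)        -1                   -2*cos(pi/9)         0                          
  chi_4 (2d, j=2)            2             2*cos(4*pi/9)        -2*cos(pi/9)         -1                   2*cos(2*pi/9)        0                          
  chi_5 (2d, j=3)            2             -1                   -1                   2                    -1                   0                          
  chi_6 (2d, j=4)            2             -2*cos(pi/9)         2*cos(2*pi/9)        -1                   2*cos(4*pi/9)        0                          

Spot check: chi_1 (triv) on {r^3, r^6} = 1.

Working: D_9 has order 2*9 = 18 with 6 conjugacy classes, hence 6 irreducibles. Sum of squared dims 1 + 1 + 4 + 4 + 4 + 4 = 18 = |G|. Linear characters come from the abelianisation; the 2-dimensional irreps have character r^k -> 2*cos(2*pi*j*k/9), reflections -> 0.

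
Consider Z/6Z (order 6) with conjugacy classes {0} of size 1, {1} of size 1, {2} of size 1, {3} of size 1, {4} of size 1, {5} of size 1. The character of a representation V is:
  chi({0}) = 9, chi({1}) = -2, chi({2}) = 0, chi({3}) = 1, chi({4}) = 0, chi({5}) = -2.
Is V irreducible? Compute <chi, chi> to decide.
Not irreducible (reducible): <chi, chi> = 15 > 1.

Argument: <chi, chi> = (1/|G|) sum_C |C| * |chi(C)|^2 = (1/6)[1*|9|^2 + 1*|-2|^2 + 1*|0|^2 + 1*|1|^2 + 1*|0|^2 + 1*|-2|^2]
  = (1/6)[(81) + (4) + (0) + (1) + (0) + (4)] = 90/6 = 15.
(Exp terms are combined using exp(i*s)*conj(exp(i*t)) = exp(i*(s-t)), and sums of them are collapsed using the identity that for every m > 1 the m distinct m-th roots of unity sum to 0, e.g. 1 + exp(2*I*pi/3) + exp(-2*I*pi/3) = 0.)
A character is irreducible iff <chi, chi> = 1, so this representation is reducible.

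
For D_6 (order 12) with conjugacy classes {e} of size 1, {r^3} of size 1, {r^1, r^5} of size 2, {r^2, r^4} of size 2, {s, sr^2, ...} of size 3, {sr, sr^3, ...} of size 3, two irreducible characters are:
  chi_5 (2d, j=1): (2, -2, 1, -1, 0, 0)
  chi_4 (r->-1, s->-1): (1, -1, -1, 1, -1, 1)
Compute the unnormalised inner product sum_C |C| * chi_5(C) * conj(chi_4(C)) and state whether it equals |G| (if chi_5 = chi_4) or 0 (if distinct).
Sum = 0; so <chi_5, chi_4> = 0 (distinct irreducibles are orthogonal).

Justification: Compute term by term over conjugacy classes (|C| * chi_5(C) * conj(chi_4(C))):
  1*(2)*conj(1) + 1*(-2)*conj(-1) + 2*(1)*conj(-1) + 2*(-1)*conj(1) + 3*(0)*conj(-1) + 3*(0)*conj(1)
  = (2) + (2) + (-2) + (-2) + (0) + (0)
  = 0.
Dividing by |G| = 12 gives 0/12 = 0, matching the row-orthogonality relation <chi_5, chi_4> = [chi_5 = chi_4].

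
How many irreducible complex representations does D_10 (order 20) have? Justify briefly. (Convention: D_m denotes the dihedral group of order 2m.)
8

Why: The number of irreducible complex representations of a finite group equals its number of conjugacy classes. D_10 has 8 conjugacy classes (n/2 + 3 for n even), so D_10 (order 20) has exactly 8 irreducible complex representations.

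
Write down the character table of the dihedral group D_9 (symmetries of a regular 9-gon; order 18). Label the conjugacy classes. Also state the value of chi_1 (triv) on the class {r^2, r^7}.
Conjugacy classes: {e} of size 1, {r^1, r^8} of size 2, {r^2, r^7} of size 2, {r^3, r^6} of size 2, {r^4, r^5} of size 2, {s, sr, ..., sr^8} of size 9.
Character table:
  irrep \ class              {e} (size 1)  {r^1, r^8} (size 2)  {r^2, r^7} (size 2)  {r^3, r^6} (size 2)  {r^4, r^5} (size 2)  {s, sr, ..., sr^8} (size 9)
  chi_1 (triv)               1             1                    1                    1                    1                    1                          
  chi_2 (sign: r->1, s->-1)  1             1                    1                    1                    1                    -1                         
  chi_3 (2d, j=1)            2             2*cos(2*pi/9)        2*cos(4*pi/9)        -1                   -2*cos(pi/9)         0                          
  chi_4 (2d, j=2)            2             2*cos(4*pi/9)        -2*cos(pi/9)         -1                   2*cos(2*pi/9)        0                          
  chi_5 (2d, j=3)            2             -1                   -1                   2                    -1                   0                          
  chi_6 (2d, j=4)            2             -2*cos(pi/9)         2*cos(2*pi/9)        -1                   2*cos(4*pi/9)        0                          

Spot check: chi_1 (triv) on {r^2, r^7} = 1.

Reasoning: D_9 has order 2*9 = 18 with 6 conjugacy classes, hence 6 irreducibles. Sum of squared dims 1 + 1 + 4 + 4 + 4 + 4 = 18 = |G|. Linear characters come from the abelianisation; the 2-dimensional irreps have character r^k -> 2*cos(2*pi*j*k/9), reflections -> 0.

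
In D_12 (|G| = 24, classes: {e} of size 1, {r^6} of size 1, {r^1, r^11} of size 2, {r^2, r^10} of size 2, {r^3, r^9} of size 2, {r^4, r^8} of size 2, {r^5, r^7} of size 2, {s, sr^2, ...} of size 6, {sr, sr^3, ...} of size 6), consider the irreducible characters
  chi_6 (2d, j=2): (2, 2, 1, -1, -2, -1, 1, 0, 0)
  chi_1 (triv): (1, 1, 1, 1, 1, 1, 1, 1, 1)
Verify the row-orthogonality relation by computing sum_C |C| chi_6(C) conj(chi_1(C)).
Sum = 0; so <chi_6, chi_1> = 0 (distinct irreducibles are orthogonal).

Explanation: Compute term by term over conjugacy classes (|C| * chi_6(C) * conj(chi_1(C))):
  1*(2)*conj(1) + 1*(2)*conj(1) + 2*(1)*conj(1) + 2*(-1)*conj(1) + 2*(-2)*conj(1) + 2*(-1)*conj(1) + 2*(1)*conj(1) + 6*(0)*conj(1) + 6*(0)*conj(1)
  = (2) + (2) + (2) + (-2) + (-4) + (-2) + (2) + (0) + (0)
  = 0.
Dividing by |G| = 24 gives 0/24 = 0, matching the row-orthogonality relation <chi_6, chi_1> = [chi_6 = chi_1].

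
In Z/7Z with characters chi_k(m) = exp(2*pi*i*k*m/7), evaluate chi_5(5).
chi_5(5) = zeta_7^25 = exp(-6*I*pi/7)

Proof sketch: chi_5(5) = zeta_7^(5*5) = zeta_7^25. Since zeta_7^7 = 1, this equals zeta_7^4 = exp(2*pi*i*4/7) = exp(-6*I*pi/7).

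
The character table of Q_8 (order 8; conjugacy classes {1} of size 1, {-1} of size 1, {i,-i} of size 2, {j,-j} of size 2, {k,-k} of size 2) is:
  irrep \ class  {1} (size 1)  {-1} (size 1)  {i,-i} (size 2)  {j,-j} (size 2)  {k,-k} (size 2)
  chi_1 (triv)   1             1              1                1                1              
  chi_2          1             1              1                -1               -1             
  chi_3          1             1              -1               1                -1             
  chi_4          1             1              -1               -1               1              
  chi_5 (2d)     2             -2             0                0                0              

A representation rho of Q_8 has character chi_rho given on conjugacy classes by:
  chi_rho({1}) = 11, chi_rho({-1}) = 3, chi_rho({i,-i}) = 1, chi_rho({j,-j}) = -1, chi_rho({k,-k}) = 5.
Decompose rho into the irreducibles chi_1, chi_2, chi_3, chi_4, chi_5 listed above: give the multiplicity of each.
Multiplicities: chi_1: 3, chi_2: 1, chi_3: 0, chi_4: 3, chi_5: 2.

Proof sketch: Use <chi_rho, chi> = (1/|G|) sum_C |C| * chi_rho(C) * conj(chi(C)) with |G| = 8 for each irreducible chi in the table:
  <chi_rho, chi_1> = (1/8)[1*(11)*conj(1) + 1*(3)*conj(1) + 2*(1)*conj(1) + 2*(-1)*conj(1) + 2*(5)*conj(1)]
      = (1/8)[(11) + (3) + (2) + (-2) + (10)] = 24/8 = 3
  <chi_rho, chi_2> = (1/8)[1*(11)*conj(1) + 1*(3)*conj(1) + 2*(1)*conj(1) + 2*(-1)*conj(-1) + 2*(5)*conj(-1)]
      = (1/8)[(11) + (3) + (2) + (2) + (-10)] = 8/8 = 1
  <chi_rho, chi_3> = (1/8)[1*(11)*conj(1) + 1*(3)*conj(1) + 2*(1)*conj(-1) + 2*(-1)*conj(1) + 2*(5)*conj(-1)]
      = (1/8)[(11) + (3) + (-2) + (-2) + (-10)] = 0/8 = 0
  <chi_rho, chi_4> = (1/8)[1*(11)*conj(1) + 1*(3)*conj(1) + 2*(1)*conj(-1) + 2*(-1)*conj(-1) + 2*(5)*conj(1)]
      = (1/8)[(11) + (3) + (-2) + (2) + (10)] = 24/8 = 3
  <chi_rho, chi_5> = (1/8)[1*(11)*conj(2) + 1*(3)*conj(-2) + 2*(1)*conj(0) + 2*(-1)*conj(0) + 2*(5)*conj(0)]
      = (1/8)[(22) + (-6) + (0) + (0) + (0)] = 16/8 = 2
Dimension check: dim(rho) = sum (mult * dim) = 3*1 + 1*1 + 0*1 + 3*1 + 2*2 = 11 = chi_rho(e) = 11.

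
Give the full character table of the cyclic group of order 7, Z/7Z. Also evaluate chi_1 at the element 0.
Character table of Z/7Z (irreps indexed chi_0,...,chi_6 with chi_k(m) = zeta_7^(k*m), zeta_7 = exp(2*pi*i/7)):
  irrep \ class  {0} (size 1)  {1} (size 1)    {2} (size 1)    {3} (size 1)    {4} (size 1)    {5} (size 1)    {6} (size 1)  
  chi_0          1             1               1               1               1               1               1             
  chi_1          1             exp(2*I*pi/7)   exp(4*I*pi/7)   exp(6*I*pi/7)   exp(-6*I*pi/7)  exp(-4*I*pi/7)  exp(-2*I*pi/7)
  chi_2          1             exp(4*I*pi/7)   exp(-6*I*pi/7)  exp(-2*I*pi/7)  exp(2*I*pi/7)   exp(6*I*pi/7)   exp(-4*I*pi/7)
  chi_3          1             exp(6*I*pi/7)   exp(-2*I*pi/7)  exp(4*I*pi/7)   exp(-4*I*pi/7)  exp(2*I*pi/7)   exp(-6*I*pi/7)
  chi_4          1             exp(-6*I*pi/7)  exp(2*I*pi/7)   exp(-4*I*pi/7)  exp(4*I*pi/7)   exp(-2*I*pi/7)  exp(6*I*pi/7) 
  chi_5          1             exp(-4*I*pi/7)  exp(6*I*pi/7)   exp(2*I*pi/7)   exp(-2*I*pi/7)  exp(-6*I*pi/7)  exp(4*I*pi/7) 
  chi_6          1             exp(-2*I*pi/7)  exp(-4*I*pi/7)  exp(-6*I*pi/7)  exp(6*I*pi/7)   exp(4*I*pi/7)   exp(2*I*pi/7) 

Spot check: chi_1(0) = zeta_7^(1*0) = zeta_7^0 = 1.

Justification: Z/7Z is abelian, so all 7 irreducible complex representations are 1-dimensional. They are given by chi_k(m) = zeta_7^(k*m) for k = 0,...,6. Row orthogonality: sum_m chi_k(m) conj(chi_l(m)) = 7 * [k = l].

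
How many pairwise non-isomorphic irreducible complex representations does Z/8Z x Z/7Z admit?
56

Reasoning: The number of irreducible complex representations of a finite group equals its number of conjugacy classes. Z/8Z x Z/7Z is abelian of order 56, so every element is its own conjugacy class: 56 classes, so Z/8Z x Z/7Z (order 56) has exactly 56 irreducible complex representations.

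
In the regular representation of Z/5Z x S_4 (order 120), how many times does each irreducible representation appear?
Each irreducible V_i of dimension d_i appears with multiplicity d_i, i.e. rho_reg = (direct sum over all irreducibles V_i) d_i V_i. The irreducible dimensions for Z/5Z x S_4 are 1, 1, 1, 1, 1, 1, 1, 1, 1, 1, 2, 2, 2, 2, 2, 3, 3, 3, 3, 3, 3, 3, 3, 3, 3: 10 irreducibles of dimension 1, each with multiplicity 1; 5 irreducibles of dimension 2, each with multiplicity 2; 10 irreducibles of dimension 3, each with multiplicity 3. Total dimension 10*1*1 + 5*2*2 + 10*3*3 = 120 = |G|.

Argument: General theorem: in the regular representation of a finite group G, each irreducible appears with multiplicity equal to its dimension. Check: dim(rho_reg) = sum d_i^2 = 1 + 1 + 1 + 1 + 1 + 1 + 1 + 1 + 1 + 1 + 4 + 4 + 4 + 4 + 4 + 9 + 9 + 9 + 9 + 9 + 9 + 9 + 9 + 9 + 9 = 120 = |G|.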